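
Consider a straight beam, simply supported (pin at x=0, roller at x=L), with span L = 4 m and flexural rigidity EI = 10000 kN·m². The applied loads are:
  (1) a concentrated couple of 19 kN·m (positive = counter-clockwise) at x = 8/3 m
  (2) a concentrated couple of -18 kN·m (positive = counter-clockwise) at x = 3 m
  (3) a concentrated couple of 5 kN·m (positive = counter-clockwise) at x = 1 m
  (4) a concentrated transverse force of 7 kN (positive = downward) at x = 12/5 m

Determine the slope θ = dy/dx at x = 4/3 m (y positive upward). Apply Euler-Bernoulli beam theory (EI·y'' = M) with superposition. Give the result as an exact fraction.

Load 1 — applied couple M₀=19 kN·m at a=8/3 m (b=L-a=4/3):
  θ_1 = (M₀x²/(2L)+C₁)/EI  [x≤a] with C₁=M₀(3b²-L²)/(6L)=-76/9 = (19·(4/3)²/(2·4)+(-76/9))/10000 = -19/45000 rad
Load 2 — applied couple M₀=-18 kN·m at a=3 m (b=L-a=1):
  θ_2 = (M₀x²/(2L)+C₁)/EI  [x≤a] with C₁=M₀(3b²-L²)/(6L)=39/4 = ((-18)·(4/3)²/(2·4)+(39/4))/10000 = 23/40000 rad
Load 3 — applied couple M₀=5 kN·m at a=1 m (b=L-a=3):
  θ_3 = (M₀x²/(2L)-M₀(x-a)+C₁)/EI  [x>a] with C₁=M₀(3b²-L²)/(6L)=55/24 = (5·(4/3)²/(2·4)-5·((4/3)-1)+(55/24))/10000 = 1/5760 rad
Load 4 — point force P=7 kN at a=12/5 m (b=L-a=8/5):
  θ_4 = -Pb(L²-b²-3x²)/(6LEI)  [x≤a] = -7·(8/5)·(4²-(8/5)²-3·(4/3)²)/(6·4·10000) = -266/703125 rad
Superposition: θ = Σ θ_i = -4673/90000000 rad ≈ -0.000052 rad

θ(4/3) = -4673/90000000 rad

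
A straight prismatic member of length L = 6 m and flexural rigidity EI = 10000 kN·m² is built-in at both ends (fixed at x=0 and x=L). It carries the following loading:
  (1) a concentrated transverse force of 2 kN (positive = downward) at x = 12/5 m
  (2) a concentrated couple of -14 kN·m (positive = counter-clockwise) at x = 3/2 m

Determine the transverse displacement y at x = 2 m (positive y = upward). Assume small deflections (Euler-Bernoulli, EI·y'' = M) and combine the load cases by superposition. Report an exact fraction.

y(2) = -1091/1250000 m

Load 1 — point force P=2 kN at a=12/5 m (b=L-a=18/5):
  y_1 = -Pb²x²(3aL-(3a+b)x)/(6L³EI)  [x≤a] = -2·(18/5)²·2²·(3·(12/5)·6-(3·(12/5)+(18/5))·2)/(6·6³·10000) = -27/156250 m
Load 2 — applied couple M₀=-14 kN·m at a=3/2 m (b=L-a=9/2):
  y_2 = (R_Ax³/6 - M_Ax²/2 - M₀(x-a)²/2)/EI  [x>a] with R_A=-21/8, M_A=21/8 = ((-21/8)·2³/6 - (21/8)·2²/2 - (-14)·(2-(3/2))²/2)/10000 = -7/10000 m
Superposition: y = Σ y_i = -1091/1250000 m ≈ -0.000873 m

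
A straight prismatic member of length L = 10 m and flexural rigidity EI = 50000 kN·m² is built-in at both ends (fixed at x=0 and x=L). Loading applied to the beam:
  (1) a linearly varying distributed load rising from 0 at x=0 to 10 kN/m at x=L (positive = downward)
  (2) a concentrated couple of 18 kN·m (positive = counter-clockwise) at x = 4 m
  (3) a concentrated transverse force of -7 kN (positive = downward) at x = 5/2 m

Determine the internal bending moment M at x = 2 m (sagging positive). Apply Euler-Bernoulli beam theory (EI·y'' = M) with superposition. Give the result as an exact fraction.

Load 1 — triangular load w₀=10 kN/m (0→w₀ over full span):
  M_1 = 3w₀Lx/20 - w₀L²/30 - w₀x³/(6L) = 3·10·10·2/20 - 10·10²/30 - 10·2³/(6·10) = -14/3 kN·m
Load 2 — applied couple M₀=18 kN·m at a=4 m (b=L-a=6):
  M_2 = R_Ax - M_A  [x≤a] with R_A=324/125, M_A=54/25 = (324/125)·2 - (54/25) = 378/125 kN·m
Load 3 — point force P=-7 kN at a=5/2 m (b=L-a=15/2):
  M_3 = Pb²(3a+b)x/L³ - Pab²/L²  [x≤a] = (-7)·(15/2)²·(3·(5/2)+(15/2))·2/10³ - (-7)·(5/2)·(15/2)²/10² = -63/32 kN·m
Superposition: M = Σ M_i = -43337/12000 kN·m ≈ -3.611417 kN·m

M(2) = -43337/12000 kN·m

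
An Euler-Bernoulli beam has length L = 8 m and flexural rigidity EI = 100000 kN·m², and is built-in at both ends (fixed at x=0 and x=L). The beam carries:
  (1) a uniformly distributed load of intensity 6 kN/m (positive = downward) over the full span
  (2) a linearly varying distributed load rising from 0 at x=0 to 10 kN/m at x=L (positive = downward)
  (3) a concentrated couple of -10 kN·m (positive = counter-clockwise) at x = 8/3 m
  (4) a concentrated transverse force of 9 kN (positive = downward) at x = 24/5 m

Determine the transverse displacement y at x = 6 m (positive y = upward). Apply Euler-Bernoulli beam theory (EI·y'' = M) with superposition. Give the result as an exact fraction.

Load 1 — uniform load w=6 kN/m over full span:
  y_1 = -wx²(L-x)²/(24EI) = -6·6²·(8-6)²/(24·100000) = -9/25000 m
Load 2 — triangular load w₀=10 kN/m (0→w₀ over full span):
  y_2 = -w₀x²(L-x)²(x+2L)/(120LEI) = -10·6²·(8-6)²·(6+2·8)/(120·8·100000) = -33/100000 m
Load 3 — applied couple M₀=-10 kN·m at a=8/3 m (b=L-a=16/3):
  y_3 = (R_Ax³/6 - M_Ax²/2 - M₀(x-a)²/2)/EI  [x>a] with R_A=-5/3, M_A=0 = ((-5/3)·6³/6 - 0·6²/2 - (-10)·(6-(8/3))²/2)/100000 = -1/22500 m
Load 4 — point force P=9 kN at a=24/5 m (b=L-a=16/5):
  y_4 = -Pa²(L-x)²(3bL-(3b+a)(L-x))/(6L³EI)  [x>a] = -9·(24/5)²·(8-6)²·(3·(16/5)·8-(3·(16/5)+(24/5))·(8-6))/(6·8³·100000) = -81/625000 m
Superposition: y = Σ y_i = -19441/22500000 m ≈ -0.000864 m

y(6) = -19441/22500000 m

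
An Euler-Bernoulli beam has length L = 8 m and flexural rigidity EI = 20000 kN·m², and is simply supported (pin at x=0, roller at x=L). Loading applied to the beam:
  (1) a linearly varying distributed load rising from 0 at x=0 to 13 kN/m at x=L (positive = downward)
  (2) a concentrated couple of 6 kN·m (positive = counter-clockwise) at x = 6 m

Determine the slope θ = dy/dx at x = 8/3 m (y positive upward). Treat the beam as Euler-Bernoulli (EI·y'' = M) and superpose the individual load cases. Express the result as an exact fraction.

θ(8/3) = -182371/48600000 rad

Load 1 — triangular load w₀=13 kN/m (0→w₀ over full span):
  θ_1 = -w₀(7L⁴-30L²x²+15x⁴)/(360LEI) = -13·(7·8⁴-30·8²·(8/3)²+15·(8/3)⁴)/(360·8·20000) = -2704/759375 rad
Load 2 — applied couple M₀=6 kN·m at a=6 m (b=L-a=2):
  θ_2 = (M₀x²/(2L)+C₁)/EI  [x≤a] with C₁=M₀(3b²-L²)/(6L)=-13/2 = (6·(8/3)²/(2·8)+(-13/2))/20000 = -23/120000 rad
Superposition: θ = Σ θ_i = -182371/48600000 rad ≈ -0.003752 rad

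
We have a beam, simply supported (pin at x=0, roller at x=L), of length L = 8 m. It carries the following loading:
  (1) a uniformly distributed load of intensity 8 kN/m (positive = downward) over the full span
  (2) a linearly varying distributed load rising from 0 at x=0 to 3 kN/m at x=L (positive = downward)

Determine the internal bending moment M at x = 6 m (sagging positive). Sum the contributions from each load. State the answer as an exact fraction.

M(6) = 117/2 kN·m

Load 1 — uniform load w=8 kN/m over full span:
  M_1 = wx(L-x)/2 = 8·6·(8-6)/2 = 48 kN·m
Load 2 — triangular load w₀=3 kN/m (0→w₀ over full span):
  M_2 = w₀Lx/6 - w₀x³/(6L) = 3·8·6/6 - 3·6³/(6·8) = 21/2 kN·m
Superposition: M = Σ M_i = 117/2 kN·m ≈ 58.500000 kN·m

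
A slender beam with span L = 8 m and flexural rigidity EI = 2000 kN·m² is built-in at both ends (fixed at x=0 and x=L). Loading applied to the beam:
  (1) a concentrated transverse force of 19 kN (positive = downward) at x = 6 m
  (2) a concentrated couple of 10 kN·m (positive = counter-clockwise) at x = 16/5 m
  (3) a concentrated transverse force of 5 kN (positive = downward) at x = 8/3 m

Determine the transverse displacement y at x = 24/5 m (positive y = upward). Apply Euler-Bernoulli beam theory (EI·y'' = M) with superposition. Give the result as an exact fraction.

Load 1 — point force P=19 kN at a=6 m (b=L-a=2):
  y_1 = -Pb²x²(3aL-(3a+b)x)/(6L³EI)  [x≤a] = -19·2²·(24/5)²·(3·6·8-(3·6+2)·(24/5))/(6·8³·2000) = -171/12500 m
Load 2 — applied couple M₀=10 kN·m at a=16/5 m (b=L-a=24/5):
  y_2 = (R_Ax³/6 - M_Ax²/2 - M₀(x-a)²/2)/EI  [x>a] with R_A=9/5, M_A=6/5 = ((9/5)·(24/5)³/6 - (6/5)·(24/5)²/2 - 10·((24/5)-(16/5))²/2)/2000 = 256/78125 m
Load 3 — point force P=5 kN at a=8/3 m (b=L-a=16/3):
  y_3 = -Pa²(L-x)²(3bL-(3b+a)(L-x))/(6L³EI)  [x>a] = -5·(8/3)²·(8-(24/5))²·(3·(16/3)·8-(3·(16/3)+(8/3))·(8-(24/5)))/(6·8³·2000) = -1024/253125 m
Superposition: y = Σ y_i = -365731/25312500 m ≈ -0.014449 m

y(24/5) = -365731/25312500 m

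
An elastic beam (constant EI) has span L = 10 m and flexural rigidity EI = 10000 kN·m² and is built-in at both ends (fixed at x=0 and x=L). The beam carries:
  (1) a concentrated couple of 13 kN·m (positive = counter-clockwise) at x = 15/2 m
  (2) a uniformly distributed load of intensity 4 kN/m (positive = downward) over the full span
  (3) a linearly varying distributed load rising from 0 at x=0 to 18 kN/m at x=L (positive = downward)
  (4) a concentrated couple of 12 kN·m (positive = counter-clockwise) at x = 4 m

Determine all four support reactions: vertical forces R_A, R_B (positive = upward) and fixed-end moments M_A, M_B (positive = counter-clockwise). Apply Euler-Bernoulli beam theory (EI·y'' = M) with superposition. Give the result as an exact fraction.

R_A = 100381/2000 kN, M_A = 118603/1200 kN·m, R_B = 159619/2000 kN, M_B = -146317/1200 kN·m

Load 1 — applied couple M₀=13 kN·m at a=15/2 m (b=L-a=5/2):
  R_A = 6M₀ab/L³ = 6·13·(15/2)·(5/2)/10³ = 117/80 kN
  M_A = M₀b(2a-b)/L² = 13·(5/2)·(2·(15/2)-(5/2))/10² = 65/16 kN·m
  R_B = -6M₀ab/L³ = -6·13·(15/2)·(5/2)/10³ = -117/80 kN
  M_B = M₀a(2b-a)/L² = 13·(15/2)·(2·(5/2)-(15/2))/10² = -39/16 kN·m
Load 2 — uniform load w=4 kN/m over full span:
  R_A = wL/2 = 4·10/2 = 20 kN
  M_A = wL²/12 = 4·10²/12 = 100/3 kN·m
  R_B = wL/2 = 4·10/2 = 20 kN
  M_B = -wL²/12 = -4·10²/12 = -100/3 kN·m
Load 3 — triangular load w₀=18 kN/m (0→w₀ over full span):
  R_A = 3w₀L/20 = 3·18·10/20 = 27 kN
  M_A = w₀L²/30 = 18·10²/30 = 60 kN·m
  R_B = 7w₀L/20 = 7·18·10/20 = 63 kN
  M_B = -w₀L²/20 = -18·10²/20 = -90 kN·m
Load 4 — applied couple M₀=12 kN·m at a=4 m (b=L-a=6):
  R_A = 6M₀ab/L³ = 6·12·4·6/10³ = 216/125 kN
  M_A = M₀b(2a-b)/L² = 12·6·(2·4-6)/10² = 36/25 kN·m
  R_B = -6M₀ab/L³ = -6·12·4·6/10³ = -216/125 kN
  M_B = M₀a(2b-a)/L² = 12·4·(2·6-4)/10² = 96/25 kN·m
Superposition: R_A = 100381/2000 kN, M_A = 118603/1200 kN·m, R_B = 159619/2000 kN, M_B = -146317/1200 kN·m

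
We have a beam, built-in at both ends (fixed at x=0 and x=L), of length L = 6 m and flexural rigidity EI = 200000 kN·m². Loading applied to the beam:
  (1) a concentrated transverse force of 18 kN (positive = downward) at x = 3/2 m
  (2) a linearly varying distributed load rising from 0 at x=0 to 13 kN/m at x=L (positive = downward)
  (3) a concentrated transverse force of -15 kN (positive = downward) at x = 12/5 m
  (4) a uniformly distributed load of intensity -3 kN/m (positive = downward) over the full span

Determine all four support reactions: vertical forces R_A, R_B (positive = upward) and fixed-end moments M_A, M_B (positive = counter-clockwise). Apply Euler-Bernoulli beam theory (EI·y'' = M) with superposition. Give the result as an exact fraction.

Load 1 — point force P=18 kN at a=3/2 m (b=L-a=9/2):
  R_A = Pb²(3a+b)/L³ = 18·(9/2)²·(3·(3/2)+(9/2))/6³ = 243/16 kN
  M_A = Pab²/L² = 18·(3/2)·(9/2)²/6² = 243/16 kN·m
  R_B = Pa²(a+3b)/L³ = 18·(3/2)²·((3/2)+3·(9/2))/6³ = 45/16 kN
  M_B = -Pa²b/L² = -18·(3/2)²·(9/2)/6² = -81/16 kN·m
Load 2 — triangular load w₀=13 kN/m (0→w₀ over full span):
  R_A = 3w₀L/20 = 3·13·6/20 = 117/10 kN
  M_A = w₀L²/30 = 13·6²/30 = 78/5 kN·m
  R_B = 7w₀L/20 = 7·13·6/20 = 273/10 kN
  M_B = -w₀L²/20 = -13·6²/20 = -117/5 kN·m
Load 3 — point force P=-15 kN at a=12/5 m (b=L-a=18/5):
  R_A = Pb²(3a+b)/L³ = (-15)·(18/5)²·(3·(12/5)+(18/5))/6³ = -243/25 kN
  M_A = Pab²/L² = (-15)·(12/5)·(18/5)²/6² = -324/25 kN·m
  R_B = Pa²(a+3b)/L³ = (-15)·(12/5)²·((12/5)+3·(18/5))/6³ = -132/25 kN
  M_B = -Pa²b/L² = -(-15)·(12/5)²·(18/5)/6² = 216/25 kN·m
Load 4 — uniform load w=-3 kN/m over full span:
  R_A = wL/2 = (-3)·6/2 = -9 kN
  M_A = wL²/12 = (-3)·6²/12 = -9 kN·m
  R_B = wL/2 = (-3)·6/2 = -9 kN
  M_B = -wL²/12 = -(-3)·6²/12 = 9 kN·m
Superposition: R_A = 3267/400 kN, M_A = 3531/400 kN·m, R_B = 6333/400 kN, M_B = -4329/400 kN·m

R_A = 3267/400 kN, M_A = 3531/400 kN·m, R_B = 6333/400 kN, M_B = -4329/400 kN·m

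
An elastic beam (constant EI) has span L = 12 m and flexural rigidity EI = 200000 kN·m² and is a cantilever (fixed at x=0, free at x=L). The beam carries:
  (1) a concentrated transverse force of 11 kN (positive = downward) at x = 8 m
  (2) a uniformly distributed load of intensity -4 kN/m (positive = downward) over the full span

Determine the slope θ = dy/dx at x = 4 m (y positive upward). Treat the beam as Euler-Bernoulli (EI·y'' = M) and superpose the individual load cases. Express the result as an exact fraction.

θ(4) = 41/15000 rad

Load 1 — point force P=11 kN at a=8 m (b=L-a=4):
  θ_1 = -Px(2a-x)/(2EI)  [x≤a] = -11·4·(2·8-4)/(2·200000) = -33/25000 rad
Load 2 — uniform load w=-4 kN/m over full span:
  θ_2 = -wx(x²-3Lx+3L²)/(6EI) = -(-4)·4·(4²-3·12·4+3·12²)/(6·200000) = 38/9375 rad
Superposition: θ = Σ θ_i = 41/15000 rad ≈ 0.002733 rad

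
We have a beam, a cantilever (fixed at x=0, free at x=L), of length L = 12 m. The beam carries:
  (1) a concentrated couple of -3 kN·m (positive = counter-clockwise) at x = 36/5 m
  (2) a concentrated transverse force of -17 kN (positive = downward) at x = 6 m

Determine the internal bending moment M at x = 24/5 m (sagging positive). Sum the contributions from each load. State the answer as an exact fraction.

M(24/5) = 87/5 kN·m

Load 1 — applied couple M₀=-3 kN·m at a=36/5 m (b=L-a=24/5):
  M_1 = M₀  [x≤a] = (-3) = -3 kN·m
Load 2 — point force P=-17 kN at a=6 m (b=L-a=6):
  M_2 = -P(a-x)  [x≤a] = -(-17)·(6-(24/5)) = 102/5 kN·m
Superposition: M = Σ M_i = 87/5 kN·m ≈ 17.400000 kN·m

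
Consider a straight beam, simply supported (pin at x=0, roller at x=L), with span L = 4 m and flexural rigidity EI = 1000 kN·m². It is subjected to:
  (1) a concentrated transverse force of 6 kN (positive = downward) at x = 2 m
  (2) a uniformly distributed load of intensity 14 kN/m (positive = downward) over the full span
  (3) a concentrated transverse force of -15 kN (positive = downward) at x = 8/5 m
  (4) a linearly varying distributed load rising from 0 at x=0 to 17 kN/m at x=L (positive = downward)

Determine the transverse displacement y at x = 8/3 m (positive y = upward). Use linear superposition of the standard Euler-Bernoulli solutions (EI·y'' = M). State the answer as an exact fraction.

y(8/3) = -130301/2278125 m

Load 1 — point force P=6 kN at a=2 m (b=L-a=2):
  y_1 = -Pa(L-x)(2Lx-a²-x²)/(6LEI)  [x>a] = -6·2·(4-(8/3))·(2·4·(8/3)-2²-(8/3)²)/(6·4·1000) = -23/3375 m
Load 2 — uniform load w=14 kN/m over full span:
  y_2 = -wx(L³-2Lx²+x³)/(24EI) = -14·(8/3)·(4³-2·4·(8/3)²+(8/3)³)/(24·1000) = -1232/30375 m
Load 3 — point force P=-15 kN at a=8/5 m (b=L-a=12/5):
  y_3 = -Pa(L-x)(2Lx-a²-x²)/(6LEI)  [x>a] = -(-15)·(8/5)·(4-(8/3))·(2·4·(8/3)-(8/5)²-(8/3)²)/(6·4·1000) = 1312/84375 m
Load 4 — triangular load w₀=17 kN/m (0→w₀ over full span):
  y_4 = -w₀x(7L⁴-10L²x²+3x⁴)/(360LEI) = -17·(8/3)·(7·4⁴-10·4²·(8/3)²+3·(8/3)⁴)/(360·4·1000) = -2312/91125 m
Superposition: y = Σ y_i = -130301/2278125 m ≈ -0.057197 m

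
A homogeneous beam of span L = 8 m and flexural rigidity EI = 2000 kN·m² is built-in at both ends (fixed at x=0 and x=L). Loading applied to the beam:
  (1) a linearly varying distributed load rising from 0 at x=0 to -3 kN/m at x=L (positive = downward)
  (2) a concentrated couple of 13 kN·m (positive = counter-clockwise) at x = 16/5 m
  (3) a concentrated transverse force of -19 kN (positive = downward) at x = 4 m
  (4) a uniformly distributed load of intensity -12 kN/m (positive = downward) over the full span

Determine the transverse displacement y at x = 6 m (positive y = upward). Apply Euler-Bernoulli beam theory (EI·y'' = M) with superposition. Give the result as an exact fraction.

y(6) = 3373/60000 m

Load 1 — triangular load w₀=-3 kN/m (0→w₀ over full span):
  y_1 = -w₀x²(L-x)²(x+2L)/(120LEI) = -(-3)·6²·(8-6)²·(6+2·8)/(120·8·2000) = 99/20000 m
Load 2 — applied couple M₀=13 kN·m at a=16/5 m (b=L-a=24/5):
  y_2 = (R_Ax³/6 - M_Ax²/2 - M₀(x-a)²/2)/EI  [x>a] with R_A=117/50, M_A=39/25 = ((117/50)·6³/6 - (39/25)·6²/2 - 13·(6-(16/5))²/2)/2000 = 13/5000 m
Load 3 — point force P=-19 kN at a=4 m (b=L-a=4):
  y_3 = -Pa²(L-x)²(3bL-(3b+a)(L-x))/(6L³EI)  [x>a] = -(-19)·4²·(8-6)²·(3·4·8-(3·4+4)·(8-6))/(6·8³·2000) = 19/1500 m
Load 4 — uniform load w=-12 kN/m over full span:
  y_4 = -wx²(L-x)²/(24EI) = -(-12)·6²·(8-6)²/(24·2000) = 9/250 m
Superposition: y = Σ y_i = 3373/60000 m ≈ 0.056217 m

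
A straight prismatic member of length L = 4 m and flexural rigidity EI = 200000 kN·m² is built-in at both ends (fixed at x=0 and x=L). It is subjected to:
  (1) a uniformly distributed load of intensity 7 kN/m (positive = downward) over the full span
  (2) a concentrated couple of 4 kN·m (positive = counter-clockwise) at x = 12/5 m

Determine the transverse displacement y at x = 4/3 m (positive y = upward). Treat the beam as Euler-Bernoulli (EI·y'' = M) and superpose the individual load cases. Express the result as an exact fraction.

y(4/3) = -404/18984375 m

Load 1 — uniform load w=7 kN/m over full span:
  y_1 = -wx²(L-x)²/(24EI) = -7·(4/3)²·(4-(4/3))²/(24·200000) = -14/759375 m
Load 2 — applied couple M₀=4 kN·m at a=12/5 m (b=L-a=8/5):
  y_2 = (R_Ax³/6 - M_Ax²/2)/EI  [x≤a] with R_A=36/25, M_A=32/25 = ((36/25)·(4/3)³/6 - (32/25)·(4/3)²/2)/200000 = -2/703125 m
Superposition: y = Σ y_i = -404/18984375 m ≈ -0.000021 m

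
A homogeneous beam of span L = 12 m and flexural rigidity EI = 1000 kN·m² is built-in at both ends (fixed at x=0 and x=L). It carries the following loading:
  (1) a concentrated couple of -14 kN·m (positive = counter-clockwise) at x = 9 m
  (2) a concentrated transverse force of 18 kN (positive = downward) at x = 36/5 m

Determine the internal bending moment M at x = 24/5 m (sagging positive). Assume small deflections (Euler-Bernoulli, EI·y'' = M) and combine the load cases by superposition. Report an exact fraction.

Load 1 — applied couple M₀=-14 kN·m at a=9 m (b=L-a=3):
  M_1 = R_Ax - M_A  [x≤a] with R_A=-21/16, M_A=-35/8 = (-21/16)·(24/5) - (-35/8) = -77/40 kN·m
Load 2 — point force P=18 kN at a=36/5 m (b=L-a=24/5):
  M_2 = Pb²(3a+b)x/L³ - Pab²/L²  [x≤a] = 18·(24/5)²·(3·(36/5)+(24/5))·(24/5)/12³ - 18·(36/5)·(24/5)²/12² = 6048/625 kN·m
Superposition: M = Σ M_i = 38759/5000 kN·m ≈ 7.751800 kN·m

M(24/5) = 38759/5000 kN·m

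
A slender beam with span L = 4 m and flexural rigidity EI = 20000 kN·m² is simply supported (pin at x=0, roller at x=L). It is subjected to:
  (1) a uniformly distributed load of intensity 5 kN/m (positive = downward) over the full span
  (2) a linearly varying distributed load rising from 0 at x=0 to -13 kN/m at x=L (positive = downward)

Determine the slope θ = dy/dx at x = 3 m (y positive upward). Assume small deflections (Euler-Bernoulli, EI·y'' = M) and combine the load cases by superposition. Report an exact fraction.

θ(3) = -3869/28800000 rad

Load 1 — uniform load w=5 kN/m over full span:
  θ_1 = -w(L³-6Lx²+4x³)/(24EI) = -5·(4³-6·4·3²+4·3³)/(24·20000) = 11/24000 rad
Load 2 — triangular load w₀=-13 kN/m (0→w₀ over full span):
  θ_2 = -w₀(7L⁴-30L²x²+15x⁴)/(360LEI) = -(-13)·(7·4⁴-30·4²·3²+15·3⁴)/(360·4·20000) = -17069/28800000 rad
Superposition: θ = Σ θ_i = -3869/28800000 rad ≈ -0.000134 rad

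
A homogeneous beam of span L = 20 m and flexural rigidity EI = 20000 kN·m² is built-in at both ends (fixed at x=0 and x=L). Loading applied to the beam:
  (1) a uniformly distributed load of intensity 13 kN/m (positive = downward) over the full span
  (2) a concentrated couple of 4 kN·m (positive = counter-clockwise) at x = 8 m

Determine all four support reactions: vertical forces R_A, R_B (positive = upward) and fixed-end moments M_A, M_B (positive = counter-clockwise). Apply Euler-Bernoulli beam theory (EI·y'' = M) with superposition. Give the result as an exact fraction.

Load 1 — uniform load w=13 kN/m over full span:
  R_A = wL/2 = 13·20/2 = 130 kN
  M_A = wL²/12 = 13·20²/12 = 1300/3 kN·m
  R_B = wL/2 = 13·20/2 = 130 kN
  M_B = -wL²/12 = -13·20²/12 = -1300/3 kN·m
Load 2 — applied couple M₀=4 kN·m at a=8 m (b=L-a=12):
  R_A = 6M₀ab/L³ = 6·4·8·12/20³ = 36/125 kN
  M_A = M₀b(2a-b)/L² = 4·12·(2·8-12)/20² = 12/25 kN·m
  R_B = -6M₀ab/L³ = -6·4·8·12/20³ = -36/125 kN
  M_B = M₀a(2b-a)/L² = 4·8·(2·12-8)/20² = 32/25 kN·m
Superposition: R_A = 16286/125 kN, M_A = 32536/75 kN·m, R_B = 16214/125 kN, M_B = -32404/75 kN·m

R_A = 16286/125 kN, M_A = 32536/75 kN·m, R_B = 16214/125 kN, M_B = -32404/75 kN·m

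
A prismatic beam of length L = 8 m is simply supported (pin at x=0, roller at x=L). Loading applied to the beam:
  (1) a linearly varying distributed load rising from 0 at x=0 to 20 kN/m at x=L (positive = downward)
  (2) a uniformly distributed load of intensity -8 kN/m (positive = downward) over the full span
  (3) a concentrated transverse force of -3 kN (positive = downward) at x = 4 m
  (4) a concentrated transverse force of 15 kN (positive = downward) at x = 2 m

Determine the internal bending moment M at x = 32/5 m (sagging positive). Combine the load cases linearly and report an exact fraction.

M(32/5) = 602/25 kN·m

Load 1 — triangular load w₀=20 kN/m (0→w₀ over full span):
  M_1 = w₀Lx/6 - w₀x³/(6L) = 20·8·(32/5)/6 - 20·(32/5)³/(6·8) = 1536/25 kN·m
Load 2 — uniform load w=-8 kN/m over full span:
  M_2 = wx(L-x)/2 = (-8)·(32/5)·(8-(32/5))/2 = -1024/25 kN·m
Load 3 — point force P=-3 kN at a=4 m (b=L-a=4):
  M_3 = Pa(L-x)/L  [x>a] = (-3)·4·(8-(32/5))/8 = -12/5 kN·m
Load 4 — point force P=15 kN at a=2 m (b=L-a=6):
  M_4 = Pa(L-x)/L  [x>a] = 15·2·(8-(32/5))/8 = 6 kN·m
Superposition: M = Σ M_i = 602/25 kN·m ≈ 24.080000 kN·m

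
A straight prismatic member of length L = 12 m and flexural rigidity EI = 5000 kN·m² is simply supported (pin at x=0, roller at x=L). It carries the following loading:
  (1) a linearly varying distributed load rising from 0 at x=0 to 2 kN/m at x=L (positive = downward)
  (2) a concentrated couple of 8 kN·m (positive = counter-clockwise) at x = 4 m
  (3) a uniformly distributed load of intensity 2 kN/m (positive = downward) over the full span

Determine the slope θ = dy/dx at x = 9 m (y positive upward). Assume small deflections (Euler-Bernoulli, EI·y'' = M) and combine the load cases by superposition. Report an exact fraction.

θ(9) = 33737/1200000 rad

Load 1 — triangular load w₀=2 kN/m (0→w₀ over full span):
  θ_1 = -w₀(7L⁴-30L²x²+15x⁴)/(360LEI) = -2·(7·12⁴-30·12²·9²+15·9⁴)/(360·12·5000) = 3939/400000 rad
Load 2 — applied couple M₀=8 kN·m at a=4 m (b=L-a=8):
  θ_2 = (M₀x²/(2L)-M₀(x-a)+C₁)/EI  [x>a] with C₁=M₀(3b²-L²)/(6L)=16/3 = (8·9²/(2·12)-8·(9-4)+(16/3))/5000 = -23/15000 rad
Load 3 — uniform load w=2 kN/m over full span:
  θ_3 = -w(L³-6Lx²+4x³)/(24EI) = -2·(12³-6·12·9²+4·9³)/(24·5000) = 99/5000 rad
Superposition: θ = Σ θ_i = 33737/1200000 rad ≈ 0.028114 rad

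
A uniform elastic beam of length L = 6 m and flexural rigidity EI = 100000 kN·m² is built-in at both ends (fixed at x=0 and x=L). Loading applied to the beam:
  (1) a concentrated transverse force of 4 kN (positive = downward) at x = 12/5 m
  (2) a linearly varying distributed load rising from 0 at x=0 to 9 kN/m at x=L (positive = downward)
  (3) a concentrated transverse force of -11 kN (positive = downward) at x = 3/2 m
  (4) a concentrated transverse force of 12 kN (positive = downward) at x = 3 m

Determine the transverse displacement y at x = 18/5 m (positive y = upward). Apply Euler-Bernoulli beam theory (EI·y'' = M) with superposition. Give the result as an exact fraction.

Load 1 — point force P=4 kN at a=12/5 m (b=L-a=18/5):
  y_1 = -Pa²(L-x)²(3bL-(3b+a)(L-x))/(6L³EI)  [x>a] = -4·(12/5)²·(6-(18/5))²·(3·(18/5)·6-(3·(18/5)+(12/5))·(6-(18/5)))/(6·6³·100000) = -1656/48828125 m
Load 2 — triangular load w₀=9 kN/m (0→w₀ over full span):
  y_2 = -w₀x²(L-x)²(x+2L)/(120LEI) = -9·(18/5)²·(6-(18/5))²·((18/5)+2·6)/(120·6·100000) = -28431/195312500 m
Load 3 — point force P=-11 kN at a=3/2 m (b=L-a=9/2):
  y_3 = -Pa²(L-x)²(3bL-(3b+a)(L-x))/(6L³EI)  [x>a] = -(-11)·(3/2)²·(6-(18/5))²·(3·(9/2)·6-(3·(9/2)+(3/2))·(6-(18/5)))/(6·6³·100000) = 99/2000000 m
Load 4 — point force P=12 kN at a=3 m (b=L-a=3):
  y_4 = -Pa²(L-x)²(3bL-(3b+a)(L-x))/(6L³EI)  [x>a] = -12·3²·(6-(18/5))²·(3·3·6-(3·3+3)·(6-(18/5)))/(6·6³·100000) = -189/1562500 m
Superposition: y = Σ y_i = -313677/1250000000 m ≈ -0.000251 m

y(18/5) = -313677/1250000000 m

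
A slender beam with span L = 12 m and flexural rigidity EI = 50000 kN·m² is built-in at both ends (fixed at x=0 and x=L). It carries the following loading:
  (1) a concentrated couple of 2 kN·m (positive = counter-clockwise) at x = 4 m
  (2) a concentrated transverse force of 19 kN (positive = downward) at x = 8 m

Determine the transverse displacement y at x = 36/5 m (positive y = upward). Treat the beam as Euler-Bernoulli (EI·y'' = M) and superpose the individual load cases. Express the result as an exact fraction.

y(36/5) = -998/390625 m

Load 1 — applied couple M₀=2 kN·m at a=4 m (b=L-a=8):
  y_1 = (R_Ax³/6 - M_Ax²/2 - M₀(x-a)²/2)/EI  [x>a] with R_A=2/9, M_A=0 = ((2/9)·(36/5)³/6 - 0·(36/5)²/2 - 2·((36/5)-4)²/2)/50000 = 28/390625 m
Load 2 — point force P=19 kN at a=8 m (b=L-a=4):
  y_2 = -Pb²x²(3aL-(3a+b)x)/(6L³EI)  [x≤a] = -19·4²·(36/5)²·(3·8·12-(3·8+4)·(36/5))/(6·12³·50000) = -1026/390625 m
Superposition: y = Σ y_i = -998/390625 m ≈ -0.002555 m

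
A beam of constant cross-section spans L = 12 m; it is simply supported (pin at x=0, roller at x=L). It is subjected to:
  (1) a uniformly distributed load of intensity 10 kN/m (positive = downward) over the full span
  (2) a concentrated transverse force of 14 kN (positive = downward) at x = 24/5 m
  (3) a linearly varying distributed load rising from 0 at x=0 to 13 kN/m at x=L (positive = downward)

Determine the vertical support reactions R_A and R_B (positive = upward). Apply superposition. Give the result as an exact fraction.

Load 1 — uniform load w=10 kN/m over full span:
  R_A = wL/2 = 10·12/2 = 60 kN
  R_B = wL/2 = 10·12/2 = 60 kN
Load 2 — point force P=14 kN at a=24/5 m (b=L-a=36/5):
  R_A = Pb/L = 14·(36/5)/12 = 42/5 kN
  R_B = Pa/L = 14·(24/5)/12 = 28/5 kN
Load 3 — triangular load w₀=13 kN/m (0→w₀ over full span):
  R_A = w₀L/6 = 13·12/6 = 26 kN
  R_B = w₀L/3 = 13·12/3 = 52 kN
Superposition: R_A = 472/5 kN, R_B = 588/5 kN

R_A = 472/5 kN, R_B = 588/5 kN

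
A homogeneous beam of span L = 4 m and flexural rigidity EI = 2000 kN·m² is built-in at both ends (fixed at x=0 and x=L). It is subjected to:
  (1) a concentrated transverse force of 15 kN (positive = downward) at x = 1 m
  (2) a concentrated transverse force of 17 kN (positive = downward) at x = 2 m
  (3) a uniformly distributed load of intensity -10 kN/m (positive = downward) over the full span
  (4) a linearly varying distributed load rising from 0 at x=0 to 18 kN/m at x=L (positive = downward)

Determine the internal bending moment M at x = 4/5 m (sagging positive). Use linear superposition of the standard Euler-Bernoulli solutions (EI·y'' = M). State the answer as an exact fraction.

M(4/5) = -4939/6000 kN·m

Load 1 — point force P=15 kN at a=1 m (b=L-a=3):
  M_1 = Pb²(3a+b)x/L³ - Pab²/L²  [x≤a] = 15·3²·(3·1+3)·(4/5)/4³ - 15·1·3²/4² = 27/16 kN·m
Load 2 — point force P=17 kN at a=2 m (b=L-a=2):
  M_2 = Pb²(3a+b)x/L³ - Pab²/L²  [x≤a] = 17·2²·(3·2+2)·(4/5)/4³ - 17·2·2²/4² = -17/10 kN·m
Load 3 — uniform load w=-10 kN/m over full span:
  M_3 = wLx/2 - wL²/12 - wx²/2 = (-10)·4·(4/5)/2 - (-10)·4²/12 - (-10)·(4/5)²/2 = 8/15 kN·m
Load 4 — triangular load w₀=18 kN/m (0→w₀ over full span):
  M_4 = 3w₀Lx/20 - w₀L²/30 - w₀x³/(6L) = 3·18·4·(4/5)/20 - 18·4²/30 - 18·(4/5)³/(6·4) = -168/125 kN·m
Superposition: M = Σ M_i = -4939/6000 kN·m ≈ -0.823167 kN·m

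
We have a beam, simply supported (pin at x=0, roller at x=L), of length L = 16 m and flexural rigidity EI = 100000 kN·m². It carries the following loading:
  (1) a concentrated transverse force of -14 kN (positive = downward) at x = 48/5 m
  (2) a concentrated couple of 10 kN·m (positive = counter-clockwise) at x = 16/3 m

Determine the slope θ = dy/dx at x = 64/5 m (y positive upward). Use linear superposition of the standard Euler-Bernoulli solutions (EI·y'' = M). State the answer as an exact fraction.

Load 1 — point force P=-14 kN at a=48/5 m (b=L-a=32/5):
  θ_1 = -Pa(2L²-6Lx+3x²+a²)/(6LEI)  [x>a] = -(-14)·(48/5)·(2·16²-6·16·(64/5)+3·(64/5)²+(48/5)²)/(6·16·100000) = -728/390625 rad
Load 2 — applied couple M₀=10 kN·m at a=16/3 m (b=L-a=32/3):
  θ_2 = (M₀x²/(2L)-M₀(x-a)+C₁)/EI  [x>a] with C₁=M₀(3b²-L²)/(6L)=80/9 = (10·(64/5)²/(2·16)-10·((64/5)-(16/3))+(80/9))/100000 = -41/281250 rad
Superposition: θ = Σ θ_i = -14129/7031250 rad ≈ -0.002009 rad

θ(64/5) = -14129/7031250 rad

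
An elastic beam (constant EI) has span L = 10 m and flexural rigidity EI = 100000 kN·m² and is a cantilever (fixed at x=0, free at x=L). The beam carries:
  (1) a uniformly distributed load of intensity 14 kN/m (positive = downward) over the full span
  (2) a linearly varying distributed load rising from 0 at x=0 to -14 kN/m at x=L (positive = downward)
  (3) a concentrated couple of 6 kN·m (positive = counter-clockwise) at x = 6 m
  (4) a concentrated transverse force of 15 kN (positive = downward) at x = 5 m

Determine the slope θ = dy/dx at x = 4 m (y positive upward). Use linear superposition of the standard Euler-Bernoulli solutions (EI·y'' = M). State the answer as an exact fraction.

Load 1 — uniform load w=14 kN/m over full span:
  θ_1 = -wx(x²-3Lx+3L²)/(6EI) = -14·4·(4²-3·10·4+3·10²)/(6·100000) = -343/18750 rad
Load 2 — triangular load w₀=-14 kN/m (0→w₀ over full span):
  θ_2 = (w₀Lx²/4-w₀L²x/3-w₀x⁴/(24L))/EI = ((-14)·10·4²/4-(-14)·10²·4/3-(-14)·4⁴/(24·10))/100000 = 413/31250 rad
Load 3 — applied couple M₀=6 kN·m at a=6 m (b=L-a=4):
  θ_3 = M₀x/EI  [x≤a] = 6·4/100000 = 3/12500 rad
Load 4 — point force P=15 kN at a=5 m (b=L-a=5):
  θ_4 = -Px(2a-x)/(2EI)  [x≤a] = -15·4·(2·5-4)/(2·100000) = -9/5000 rad
Superposition: θ = Σ θ_i = -2489/375000 rad ≈ -0.006637 rad

θ(4) = -2489/375000 rad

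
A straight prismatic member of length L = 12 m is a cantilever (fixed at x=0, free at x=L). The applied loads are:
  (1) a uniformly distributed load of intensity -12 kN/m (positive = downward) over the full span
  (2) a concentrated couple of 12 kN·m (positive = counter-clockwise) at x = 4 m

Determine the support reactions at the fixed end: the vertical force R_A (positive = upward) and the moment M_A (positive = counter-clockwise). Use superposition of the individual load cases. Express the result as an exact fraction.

R_A = -144 kN, M_A = -876 kN·m

Load 1 — uniform load w=-12 kN/m over full span:
  R_A = wL = (-12)·12 = -144 kN
  M_A = wL²/2 = (-12)·12²/2 = -864 kN·m
Load 2 — applied couple M₀=12 kN·m at a=4 m (b=L-a=8):
  R_A = 0 kN
  M_A = -M₀ = -12 kN·m
Superposition: R_A = -144 kN, M_A = -876 kN·m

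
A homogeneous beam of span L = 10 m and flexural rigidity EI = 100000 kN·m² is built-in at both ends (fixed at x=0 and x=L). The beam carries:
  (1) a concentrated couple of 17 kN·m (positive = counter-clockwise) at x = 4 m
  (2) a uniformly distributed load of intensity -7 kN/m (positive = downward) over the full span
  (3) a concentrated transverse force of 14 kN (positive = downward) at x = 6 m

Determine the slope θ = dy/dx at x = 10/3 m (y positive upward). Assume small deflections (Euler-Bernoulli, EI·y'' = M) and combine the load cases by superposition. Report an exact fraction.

θ(10/3) = 6599/20250000 rad

Load 1 — applied couple M₀=17 kN·m at a=4 m (b=L-a=6):
  θ_1 = (R_Ax²/2 - M_Ax)/EI  [x≤a] with R_A=306/125, M_A=51/25 = ((306/125)·(10/3)²/2 - (51/25)·(10/3))/100000 = 17/250000 rad
Load 2 — uniform load w=-7 kN/m over full span:
  θ_2 = -wx(L-x)(L-2x)/(12EI) = -(-7)·(10/3)·(10-(10/3))·(10-2·(10/3))/(12·100000) = 7/16200 rad
Load 3 — point force P=14 kN at a=6 m (b=L-a=4):
  θ_3 = -Pb²x(2aL-(3a+b)x)/(2L³EI)  [x≤a] = -14·4²·(10/3)·(2·6·10-(3·6+4)·(10/3))/(2·10³·100000) = -49/281250 rad
Superposition: θ = Σ θ_i = 6599/20250000 rad ≈ 0.000326 rad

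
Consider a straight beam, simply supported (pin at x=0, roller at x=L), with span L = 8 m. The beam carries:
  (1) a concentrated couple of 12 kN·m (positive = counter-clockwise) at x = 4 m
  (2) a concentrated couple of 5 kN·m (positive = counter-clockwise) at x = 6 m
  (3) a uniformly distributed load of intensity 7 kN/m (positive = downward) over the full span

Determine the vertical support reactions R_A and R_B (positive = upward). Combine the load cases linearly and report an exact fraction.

Load 1 — applied couple M₀=12 kN·m at a=4 m (b=L-a=4):
  R_A = M₀/L = 12/8 = 3/2 kN
  R_B = -M₀/L = -12/8 = -3/2 kN
Load 2 — applied couple M₀=5 kN·m at a=6 m (b=L-a=2):
  R_A = M₀/L = 5/8 kN
  R_B = -M₀/L = -5/8 kN
Load 3 — uniform load w=7 kN/m over full span:
  R_A = wL/2 = 7·8/2 = 28 kN
  R_B = wL/2 = 7·8/2 = 28 kN
Superposition: R_A = 241/8 kN, R_B = 207/8 kN

R_A = 241/8 kN, R_B = 207/8 kN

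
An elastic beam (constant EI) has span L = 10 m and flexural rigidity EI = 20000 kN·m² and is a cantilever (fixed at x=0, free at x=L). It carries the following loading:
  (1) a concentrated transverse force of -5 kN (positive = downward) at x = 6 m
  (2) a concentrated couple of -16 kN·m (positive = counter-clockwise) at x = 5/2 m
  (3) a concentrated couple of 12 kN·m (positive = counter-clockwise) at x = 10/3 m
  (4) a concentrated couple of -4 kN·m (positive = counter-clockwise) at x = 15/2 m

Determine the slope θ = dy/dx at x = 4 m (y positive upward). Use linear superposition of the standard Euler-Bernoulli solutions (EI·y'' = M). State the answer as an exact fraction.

Load 1 — point force P=-5 kN at a=6 m (b=L-a=4):
  θ_1 = -Px(2a-x)/(2EI)  [x≤a] = -(-5)·4·(2·6-4)/(2·20000) = 1/250 rad
Load 2 — applied couple M₀=-16 kN·m at a=5/2 m (b=L-a=15/2):
  θ_2 = M₀a/EI  [x>a] = (-16)·(5/2)/20000 = -1/500 rad
Load 3 — applied couple M₀=12 kN·m at a=10/3 m (b=L-a=20/3):
  θ_3 = M₀a/EI  [x>a] = 12·(10/3)/20000 = 1/500 rad
Load 4 — applied couple M₀=-4 kN·m at a=15/2 m (b=L-a=5/2):
  θ_4 = M₀x/EI  [x≤a] = (-4)·4/20000 = -1/1250 rad
Superposition: θ = Σ θ_i = 2/625 rad ≈ 0.003200 rad

θ(4) = 2/625 rad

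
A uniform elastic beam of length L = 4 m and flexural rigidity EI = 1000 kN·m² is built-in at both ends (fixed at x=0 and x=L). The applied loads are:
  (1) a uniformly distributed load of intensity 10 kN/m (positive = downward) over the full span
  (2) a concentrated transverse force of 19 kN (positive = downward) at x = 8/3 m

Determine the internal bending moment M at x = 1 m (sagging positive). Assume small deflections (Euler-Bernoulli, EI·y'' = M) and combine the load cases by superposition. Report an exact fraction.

Load 1 — uniform load w=10 kN/m over full span:
  M_1 = wLx/2 - wL²/12 - wx²/2 = 10·4·1/2 - 10·4²/12 - 10·1²/2 = 5/3 kN·m
Load 2 — point force P=19 kN at a=8/3 m (b=L-a=4/3):
  M_2 = Pb²(3a+b)x/L³ - Pab²/L²  [x≤a] = 19·(4/3)²·(3·(8/3)+(4/3))·1/4³ - 19·(8/3)·(4/3)²/4² = -19/27 kN·m
Superposition: M = Σ M_i = 26/27 kN·m ≈ 0.962963 kN·m

M(1) = 26/27 kN·m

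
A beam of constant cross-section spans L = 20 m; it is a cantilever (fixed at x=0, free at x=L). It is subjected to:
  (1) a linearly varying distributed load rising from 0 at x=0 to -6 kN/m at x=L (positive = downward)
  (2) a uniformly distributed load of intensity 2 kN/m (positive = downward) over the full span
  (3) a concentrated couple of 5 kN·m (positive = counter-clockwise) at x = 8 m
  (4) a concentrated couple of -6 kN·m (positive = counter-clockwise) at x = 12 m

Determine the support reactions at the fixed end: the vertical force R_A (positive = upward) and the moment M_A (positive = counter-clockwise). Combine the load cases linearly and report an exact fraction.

R_A = -20 kN, M_A = -399 kN·m

Load 1 — triangular load w₀=-6 kN/m (0→w₀ over full span):
  R_A = w₀L/2 = (-6)·20/2 = -60 kN
  M_A = w₀L²/3 = (-6)·20²/3 = -800 kN·m
Load 2 — uniform load w=2 kN/m over full span:
  R_A = wL = 2·20 = 40 kN
  M_A = wL²/2 = 2·20²/2 = 400 kN·m
Load 3 — applied couple M₀=5 kN·m at a=8 m (b=L-a=12):
  R_A = 0 kN
  M_A = -M₀ = -5 kN·m
Load 4 — applied couple M₀=-6 kN·m at a=12 m (b=L-a=8):
  R_A = 0 kN
  M_A = -M₀ = -(-6) = 6 kN·m
Superposition: R_A = -20 kN, M_A = -399 kN·m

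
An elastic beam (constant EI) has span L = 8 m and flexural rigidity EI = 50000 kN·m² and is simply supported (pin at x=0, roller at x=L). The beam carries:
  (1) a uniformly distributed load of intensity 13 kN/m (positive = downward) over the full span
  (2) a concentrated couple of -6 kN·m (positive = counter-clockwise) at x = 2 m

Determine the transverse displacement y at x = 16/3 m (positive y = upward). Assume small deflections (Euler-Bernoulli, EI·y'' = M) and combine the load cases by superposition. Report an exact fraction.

y(16/3) = -37517/3037500 m

Load 1 — uniform load w=13 kN/m over full span:
  y_1 = -wx(L³-2Lx²+x³)/(24EI) = -13·(16/3)·(8³-2·8·(16/3)²+(16/3)³)/(24·50000) = -9152/759375 m
Load 2 — applied couple M₀=-6 kN·m at a=2 m (b=L-a=6):
  y_2 = (M₀x³/(6L)-M₀(x-a)²/2+C₁x)/EI  [x>a] with C₁=M₀(3b²-L²)/(6L)=-11/2 = ((-6)·(16/3)³/(6·8)-(-6)·((16/3)-2)²/2+(-11/2)·(16/3))/50000 = -101/337500 m
Superposition: y = Σ y_i = -37517/3037500 m ≈ -0.012351 m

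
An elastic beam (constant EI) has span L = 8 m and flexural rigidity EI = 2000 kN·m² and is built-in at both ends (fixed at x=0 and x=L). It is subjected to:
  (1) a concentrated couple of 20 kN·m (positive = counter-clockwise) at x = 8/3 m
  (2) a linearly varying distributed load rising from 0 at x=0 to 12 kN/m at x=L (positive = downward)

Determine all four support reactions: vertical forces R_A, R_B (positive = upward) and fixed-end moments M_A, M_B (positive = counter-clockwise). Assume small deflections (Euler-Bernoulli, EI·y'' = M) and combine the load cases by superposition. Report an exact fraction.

Load 1 — applied couple M₀=20 kN·m at a=8/3 m (b=L-a=16/3):
  R_A = 6M₀ab/L³ = 6·20·(8/3)·(16/3)/8³ = 10/3 kN
  M_A = M₀b(2a-b)/L² = 20·(16/3)·(2·(8/3)-(16/3))/8² = 0 kN·m
  R_B = -6M₀ab/L³ = -6·20·(8/3)·(16/3)/8³ = -10/3 kN
  M_B = M₀a(2b-a)/L² = 20·(8/3)·(2·(16/3)-(8/3))/8² = 20/3 kN·m
Load 2 — triangular load w₀=12 kN/m (0→w₀ over full span):
  R_A = 3w₀L/20 = 3·12·8/20 = 72/5 kN
  M_A = w₀L²/30 = 12·8²/30 = 128/5 kN·m
  R_B = 7w₀L/20 = 7·12·8/20 = 168/5 kN
  M_B = -w₀L²/20 = -12·8²/20 = -192/5 kN·m
Superposition: R_A = 266/15 kN, M_A = 128/5 kN·m, R_B = 454/15 kN, M_B = -476/15 kN·m

R_A = 266/15 kN, M_A = 128/5 kN·m, R_B = 454/15 kN, M_B = -476/15 kN·m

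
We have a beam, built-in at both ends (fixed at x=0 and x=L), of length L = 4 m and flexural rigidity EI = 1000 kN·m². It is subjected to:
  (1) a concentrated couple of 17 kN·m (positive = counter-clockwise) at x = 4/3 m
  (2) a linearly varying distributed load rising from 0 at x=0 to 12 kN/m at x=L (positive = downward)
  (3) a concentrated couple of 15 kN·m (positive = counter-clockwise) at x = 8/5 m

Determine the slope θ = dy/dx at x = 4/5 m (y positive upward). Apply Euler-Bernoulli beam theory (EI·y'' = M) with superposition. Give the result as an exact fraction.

θ(4/5) = -359/468750 rad

Load 1 — applied couple M₀=17 kN·m at a=4/3 m (b=L-a=8/3):
  θ_1 = (R_Ax²/2 - M_Ax)/EI  [x≤a] with R_A=17/3, M_A=0 = ((17/3)·(4/5)²/2 - 0·(4/5))/1000 = 17/9375 rad
Load 2 — triangular load w₀=12 kN/m (0→w₀ over full span):
  θ_2 = -w₀(2x(L-x)(L-2x)(x+2L)+x²(L-x)²)/(120LEI) = -12·(2·(4/5)·(4-(4/5))·(4-2·(4/5))·((4/5)+2·4)+(4/5)²·(4-(4/5))²)/(120·4·1000) = -224/78125 rad
Load 3 — applied couple M₀=15 kN·m at a=8/5 m (b=L-a=12/5):
  θ_3 = (R_Ax²/2 - M_Ax)/EI  [x≤a] with R_A=27/5, M_A=9/5 = ((27/5)·(4/5)²/2 - (9/5)·(4/5))/1000 = 9/31250 rad
Superposition: θ = Σ θ_i = -359/468750 rad ≈ -0.000766 rad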